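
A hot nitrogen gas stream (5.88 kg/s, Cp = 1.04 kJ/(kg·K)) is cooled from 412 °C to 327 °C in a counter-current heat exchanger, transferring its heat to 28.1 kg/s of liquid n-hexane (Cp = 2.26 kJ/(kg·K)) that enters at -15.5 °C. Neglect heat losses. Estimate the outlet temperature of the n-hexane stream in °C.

Heat released by hot stream: Q = 5.88 × 1.04 × (412 − 327) = 519.79 kJ/s
Energy balance on cold side (adiabatic exchanger): Q = ṁ_c·Cp_c·(T_c,out − T_c,in)
T_c,out = -15.5 + 519.79/(28.1 × 2.26) = -7.3151 °C

T_c,out = -7.32 °C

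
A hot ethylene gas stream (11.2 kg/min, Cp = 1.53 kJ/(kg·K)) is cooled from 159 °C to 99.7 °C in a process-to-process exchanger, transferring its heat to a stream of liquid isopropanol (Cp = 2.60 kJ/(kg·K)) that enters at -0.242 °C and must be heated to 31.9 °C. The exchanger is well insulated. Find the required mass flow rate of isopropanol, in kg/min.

Heat released by hot stream: Q = 11.2 × 1.53 × (159 − 99.7) = 1016.2 kJ/min
Energy balance on cold side (adiabatic exchanger): Q = ṁ_c·Cp_c·(T_c,out − T_c,in)
ṁ_c = 1016.2 / [2.60 × (31.9 − -0.242)] = 12.16 kg/min

ṁ_c = 12.2 kg/min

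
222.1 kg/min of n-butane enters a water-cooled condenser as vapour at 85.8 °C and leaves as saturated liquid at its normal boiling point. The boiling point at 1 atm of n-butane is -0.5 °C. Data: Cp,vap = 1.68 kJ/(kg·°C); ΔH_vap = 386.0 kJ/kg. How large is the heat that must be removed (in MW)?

Q_c = 1.97 MW

vapour 85.8→-0.5 °C: -144.98 kJ/kg
condensation at -0.5 °C: -386 kJ/kg
Δh = -144.98 + -386 = -530.98 kJ/kg
Q = ṁ·Δh = 222.1 kg/min × -530.98 kJ/kg = -117930 kJ/min
|Q| = 1965.5 kW = 1.9655 MW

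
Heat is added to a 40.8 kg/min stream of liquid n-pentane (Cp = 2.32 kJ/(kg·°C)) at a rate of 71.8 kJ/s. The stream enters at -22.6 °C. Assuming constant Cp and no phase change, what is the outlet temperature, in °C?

T_out = 22.9 °C

Q = 71.8 kJ/s = 4308 kJ/min
ΔT = Q/(ṁ·Cp) = 4308/(40.8×2.32) = 45.512 K
T_out = -22.6 + 45.512 = 22.912 °C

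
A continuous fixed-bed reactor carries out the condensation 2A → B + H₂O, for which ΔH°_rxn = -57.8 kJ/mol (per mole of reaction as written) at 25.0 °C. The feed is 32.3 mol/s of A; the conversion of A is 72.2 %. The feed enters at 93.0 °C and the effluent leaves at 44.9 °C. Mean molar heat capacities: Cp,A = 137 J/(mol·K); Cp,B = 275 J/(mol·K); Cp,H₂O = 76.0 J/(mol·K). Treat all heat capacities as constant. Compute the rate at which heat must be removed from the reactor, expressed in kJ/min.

Q_out = 52100 kJ/min

Extent of reaction ξ = 0.722 × 32.3 / 2 = 11.66 mol/s
Reaction term: ξ·ΔH°_rxn = 11.66 × -57.8 = -673.97 kJ/s
Sensible, feed 93.0→25 °C: -300.91 kJ/s
Outlet flows (mol/s): A 8.9794, B 11.66, H₂O 11.66
Sensible, products 25→44.9 °C: 105.93 kJ/s
Q = ΔH = -868.95 kJ/s = -868.95 kW
Heat removed = 52137 kJ/min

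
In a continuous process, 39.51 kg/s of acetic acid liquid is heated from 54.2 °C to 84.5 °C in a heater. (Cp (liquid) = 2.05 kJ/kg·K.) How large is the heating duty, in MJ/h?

Q = ṁ·Cp·ΔT = 39.51 × 2.05 × (84.5 − 54.2) = 2454.2 kJ/s
Heating duty = 8835 MJ/h

Q = 8830 MJ/h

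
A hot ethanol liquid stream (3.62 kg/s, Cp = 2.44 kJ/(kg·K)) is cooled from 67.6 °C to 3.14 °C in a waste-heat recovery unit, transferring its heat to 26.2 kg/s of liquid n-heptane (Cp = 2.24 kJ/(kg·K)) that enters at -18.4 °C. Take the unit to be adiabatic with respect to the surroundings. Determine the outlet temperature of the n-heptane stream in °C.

Heat released by hot stream: Q = 3.62 × 2.44 × (67.6 − 3.14) = 569.36 kJ/s
Energy balance on cold side (adiabatic exchanger): Q = ṁ_c·Cp_c·(T_c,out − T_c,in)
T_c,out = -18.4 + 569.36/(26.2 × 2.24) = -8.6985 °C

T_c,out = -8.70 °C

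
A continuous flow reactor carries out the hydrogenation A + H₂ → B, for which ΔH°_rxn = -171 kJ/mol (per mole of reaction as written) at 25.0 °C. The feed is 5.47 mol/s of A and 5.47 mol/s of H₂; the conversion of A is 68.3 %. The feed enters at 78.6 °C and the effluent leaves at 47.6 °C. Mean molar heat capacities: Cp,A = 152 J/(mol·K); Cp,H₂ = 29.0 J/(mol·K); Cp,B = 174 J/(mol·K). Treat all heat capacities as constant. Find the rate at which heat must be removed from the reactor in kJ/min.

Q_out = 40200 kJ/min

Extent of reaction ξ = 0.683 × 5.47 = 3.736 mol/s
Reaction term: ξ·ΔH°_rxn = 3.736 × -171 = -638.86 kJ/s
Sensible, feed 78.6→25 °C: -53.068 kJ/s
Outlet flows (mol/s): A 1.734, H₂ 1.734, B 3.736
Sensible, products 25→47.6 °C: 21.785 kJ/s
Q = ΔH = -670.14 kJ/s = -670.14 kW
Heat removed = 40208 kJ/min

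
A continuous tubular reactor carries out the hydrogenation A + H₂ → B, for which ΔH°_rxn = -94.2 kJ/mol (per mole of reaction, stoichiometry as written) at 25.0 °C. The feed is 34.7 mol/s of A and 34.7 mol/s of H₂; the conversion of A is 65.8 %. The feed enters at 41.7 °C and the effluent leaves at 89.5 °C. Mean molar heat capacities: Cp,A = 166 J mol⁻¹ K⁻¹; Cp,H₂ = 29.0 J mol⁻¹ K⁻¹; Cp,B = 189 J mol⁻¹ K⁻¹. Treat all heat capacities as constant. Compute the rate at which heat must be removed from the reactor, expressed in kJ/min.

Q_out = 110000 kJ/min

Extent of reaction ξ = 0.658 × 34.7 = 22.833 mol/s
Reaction term: ξ·ΔH°_rxn = 22.833 × -94.2 = -2150.8 kJ/s
Sensible, feed 41.7→25 °C: -113 kJ/s
Outlet flows (mol/s): A 11.867, H₂ 11.867, B 22.833
Sensible, products 25→89.5 °C: 427.6 kJ/s
Q = ΔH = -1836.2 kJ/s = -1836.2 kW
Heat removed = 110170 kJ/min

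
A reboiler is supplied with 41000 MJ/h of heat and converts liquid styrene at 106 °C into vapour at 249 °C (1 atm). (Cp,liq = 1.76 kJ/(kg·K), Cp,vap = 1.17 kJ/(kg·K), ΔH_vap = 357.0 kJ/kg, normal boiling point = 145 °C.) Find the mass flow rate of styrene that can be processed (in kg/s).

ṁ = 20.8 kg/s

Δh = 1.76×(145−106) + 357.0 + 1.17×(249−145) = 547.32 kJ/kg
Q = 41000 MJ/h = 11389 kJ/s = 11389 kJ/s
ṁ = Q/Δh = 11389 / 547.32 = 20.808 kg/s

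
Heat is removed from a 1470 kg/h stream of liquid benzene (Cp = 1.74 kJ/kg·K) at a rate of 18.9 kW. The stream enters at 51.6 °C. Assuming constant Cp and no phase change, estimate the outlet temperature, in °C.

T_out = 25.0 °C

Q = 18.9 kW = 68040 kJ/h
ΔT = Q/(ṁ·Cp) = 68040/(1470×1.74) = 26.601 K
T_out = 51.6 − 26.601 = 24.999 °C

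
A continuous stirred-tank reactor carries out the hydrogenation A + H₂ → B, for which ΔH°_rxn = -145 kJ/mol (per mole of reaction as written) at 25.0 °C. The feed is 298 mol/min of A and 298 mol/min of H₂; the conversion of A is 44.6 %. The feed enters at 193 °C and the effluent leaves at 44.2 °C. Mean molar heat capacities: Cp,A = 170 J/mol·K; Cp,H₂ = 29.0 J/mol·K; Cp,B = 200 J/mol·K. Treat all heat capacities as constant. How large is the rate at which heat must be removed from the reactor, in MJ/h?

Q_out = 1690 MJ/h

Extent of reaction ξ = 0.446 × 298 = 132.91 mol/min
Reaction term: ξ·ΔH°_rxn = 132.91 × -145 = -19272 kJ/min
Sensible, feed 193→25 °C: -9962.7 kJ/min
Outlet flows (mol/min): A 165.09, H₂ 165.09, B 132.91
Sensible, products 25→44.2 °C: 1141.2 kJ/min
Q = ΔH = -28093 kJ/min = -468.22 kW
Heat removed = 1685.6 MJ/h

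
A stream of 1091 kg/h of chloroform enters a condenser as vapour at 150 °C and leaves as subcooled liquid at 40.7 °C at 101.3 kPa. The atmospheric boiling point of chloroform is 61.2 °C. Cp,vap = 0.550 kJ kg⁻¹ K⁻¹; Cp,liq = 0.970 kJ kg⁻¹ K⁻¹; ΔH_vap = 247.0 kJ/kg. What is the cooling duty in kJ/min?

vapour 150→61.2 °C: -48.84 kJ/kg
condensation at 61.2 °C: -247 kJ/kg
liquid 61.2→40.7 °C: -19.885 kJ/kg
Δh = -48.84 + -247 + -19.885 = -315.73 kJ/kg
Q = ṁ·Δh = 1091 kg/h × -315.73 kJ/kg = -344460 kJ/h
|Q| = 95.682 kW = 5740.9 kJ/min

Q_c = 5740 kJ/min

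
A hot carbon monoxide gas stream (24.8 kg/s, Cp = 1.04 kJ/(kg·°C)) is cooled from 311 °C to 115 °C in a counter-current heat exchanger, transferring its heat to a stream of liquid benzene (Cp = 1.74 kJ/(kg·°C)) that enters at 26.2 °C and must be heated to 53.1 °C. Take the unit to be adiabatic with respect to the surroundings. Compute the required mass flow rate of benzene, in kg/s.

ṁ_c = 108 kg/s

Heat released by hot stream: Q = 24.8 × 1.04 × (311 − 115) = 5055.2 kJ/s
Energy balance on cold side (adiabatic exchanger): Q = ṁ_c·Cp_c·(T_c,out − T_c,in)
ṁ_c = 5055.2 / [1.74 × (53.1 − 26.2)] = 108 kg/s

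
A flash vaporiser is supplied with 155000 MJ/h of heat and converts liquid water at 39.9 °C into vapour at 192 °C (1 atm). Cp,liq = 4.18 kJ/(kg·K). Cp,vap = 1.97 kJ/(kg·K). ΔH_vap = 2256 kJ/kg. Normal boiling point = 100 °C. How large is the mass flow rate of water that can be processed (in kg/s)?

Δh = 4.18×(100−39.9) + 2256 + 1.97×(192−100) = 2688.5 kJ/kg
Q = 155000 MJ/h = 43056 kJ/s = 43056 kJ/s
ṁ = Q/Δh = 43056 / 2688.5 = 16.015 kg/s

ṁ = 16.0 kg/s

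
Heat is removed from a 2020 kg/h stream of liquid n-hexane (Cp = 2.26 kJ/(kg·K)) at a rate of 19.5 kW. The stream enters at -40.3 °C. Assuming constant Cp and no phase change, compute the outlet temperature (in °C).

Q = 19.5 kW = 70200 kJ/h
ΔT = Q/(ṁ·Cp) = 70200/(2020×2.26) = 15.377 K
T_out = -40.3 − 15.377 = -55.677 °C

T_out = -55.7 °C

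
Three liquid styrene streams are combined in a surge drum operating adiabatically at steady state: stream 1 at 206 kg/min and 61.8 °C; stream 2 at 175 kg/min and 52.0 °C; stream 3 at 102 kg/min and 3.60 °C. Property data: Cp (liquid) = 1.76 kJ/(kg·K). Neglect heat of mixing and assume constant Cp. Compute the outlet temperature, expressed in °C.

T_out = 46.0 °C

No heat crosses the boundary, so H_out = H_in.
T_out = Σ ṁᵢCp,ᵢTᵢ / Σ ṁᵢCp,ᵢ
      = 39068 / 850.08 = 45.959 °C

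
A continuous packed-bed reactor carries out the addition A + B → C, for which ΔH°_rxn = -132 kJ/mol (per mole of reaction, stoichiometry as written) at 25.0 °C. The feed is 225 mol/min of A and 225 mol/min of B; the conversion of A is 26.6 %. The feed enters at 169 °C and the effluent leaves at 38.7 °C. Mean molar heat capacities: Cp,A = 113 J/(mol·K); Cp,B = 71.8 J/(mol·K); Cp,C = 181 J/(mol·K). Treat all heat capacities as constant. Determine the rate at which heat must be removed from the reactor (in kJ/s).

Extent of reaction ξ = 0.266 × 225 = 59.85 mol/min
Reaction term: ξ·ΔH°_rxn = 59.85 × -132 = -7900.2 kJ/min
Sensible, feed 169→25 °C: -5987.5 kJ/min
Outlet flows (mol/min): A 165.15, B 165.15, C 59.85
Sensible, products 25→38.7 °C: 566.53 kJ/min
Q = ΔH = -13321 kJ/min = -222.02 kW
Heat removed = 222.02 kJ/s

Q_out = 222 kJ/s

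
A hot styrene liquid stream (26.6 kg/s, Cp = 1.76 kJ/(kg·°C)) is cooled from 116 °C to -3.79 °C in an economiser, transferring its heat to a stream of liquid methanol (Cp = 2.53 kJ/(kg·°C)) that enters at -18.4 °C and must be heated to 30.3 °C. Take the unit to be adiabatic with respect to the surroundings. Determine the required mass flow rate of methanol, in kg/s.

ṁ_c = 45.5 kg/s

Heat released by hot stream: Q = 26.6 × 1.76 × (116 − -3.79) = 5608.1 kJ/s
Energy balance on cold side (adiabatic exchanger): Q = ṁ_c·Cp_c·(T_c,out − T_c,in)
ṁ_c = 5608.1 / [2.53 × (30.3 − -18.4)] = 45.516 kg/s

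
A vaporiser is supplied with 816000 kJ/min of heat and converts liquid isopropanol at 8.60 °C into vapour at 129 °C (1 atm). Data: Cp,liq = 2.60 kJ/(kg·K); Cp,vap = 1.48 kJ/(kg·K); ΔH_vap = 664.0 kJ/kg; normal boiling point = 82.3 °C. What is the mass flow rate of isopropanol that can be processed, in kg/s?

ṁ = 14.7 kg/s

Δh = 2.60×(82.3−8.60) + 664.0 + 1.48×(129−82.3) = 924.74 kJ/kg
Q = 816000 kJ/min = 13600 kJ/s = 13600 kJ/s
ṁ = Q/Δh = 13600 / 924.74 = 14.707 kg/s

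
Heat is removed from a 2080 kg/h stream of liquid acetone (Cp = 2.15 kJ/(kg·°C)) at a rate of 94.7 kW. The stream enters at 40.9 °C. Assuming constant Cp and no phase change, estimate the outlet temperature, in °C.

Q = 94.7 kW = 340920 kJ/h
ΔT = Q/(ṁ·Cp) = 340920/(2080×2.15) = 76.234 K
T_out = 40.9 − 76.234 = -35.334 °C

T_out = -35.3 °C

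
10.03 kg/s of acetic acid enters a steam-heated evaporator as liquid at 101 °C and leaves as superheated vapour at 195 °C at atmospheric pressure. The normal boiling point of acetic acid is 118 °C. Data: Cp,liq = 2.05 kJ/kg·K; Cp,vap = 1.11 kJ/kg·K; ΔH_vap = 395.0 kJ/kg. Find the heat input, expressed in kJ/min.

Q = 310000 kJ/min

liquid 101→118 °C: 34.85 kJ/kg
vaporisation at 118 °C: 395 kJ/kg
vapour 118→195 °C: 85.47 kJ/kg
Δh = 34.85 + 395 + 85.47 = 515.32 kJ/kg
Q = ṁ·Δh = 10.03 kg/s × 515.32 kJ/kg = 5168.7 kJ/s
|Q| = 5168.7 kW = 310120 kJ/min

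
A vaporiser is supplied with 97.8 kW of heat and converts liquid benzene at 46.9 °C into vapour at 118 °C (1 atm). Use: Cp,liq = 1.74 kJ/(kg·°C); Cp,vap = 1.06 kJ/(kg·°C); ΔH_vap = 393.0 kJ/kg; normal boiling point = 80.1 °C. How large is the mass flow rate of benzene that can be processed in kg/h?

ṁ = 717 kg/h

Δh = 1.74×(80.1−46.9) + 393.0 + 1.06×(118−80.1) = 490.94 kJ/kg
Q = 97.8 kW = 97.8 kJ/s = 352080 kJ/h
ṁ = Q/Δh = 352080 / 490.94 = 717.15 kg/h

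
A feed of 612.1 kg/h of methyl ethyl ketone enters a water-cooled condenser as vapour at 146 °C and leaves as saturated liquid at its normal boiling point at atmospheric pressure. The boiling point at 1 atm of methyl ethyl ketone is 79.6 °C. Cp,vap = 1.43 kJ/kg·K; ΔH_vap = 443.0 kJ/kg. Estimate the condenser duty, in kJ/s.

vapour 146→79.6 °C: -94.952 kJ/kg
condensation at 79.6 °C: -443 kJ/kg
Δh = -94.952 + -443 = -537.95 kJ/kg
Q = ṁ·Δh = 612.1 kg/h × -537.95 kJ/kg = -329280 kJ/h
|Q| = 91.467 kW

Q_c = 91.5 kJ/s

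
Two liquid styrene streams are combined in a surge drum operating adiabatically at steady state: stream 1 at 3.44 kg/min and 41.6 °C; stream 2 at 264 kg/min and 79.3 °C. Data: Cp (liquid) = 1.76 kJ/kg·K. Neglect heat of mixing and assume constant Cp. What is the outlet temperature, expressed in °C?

Adiabatic, steady state ⇒ Σ ṁᵢCp,ᵢ(T_out − Tᵢ) = 0
T_out = Σ ṁᵢCp,ᵢTᵢ / Σ ṁᵢCp,ᵢ
      = 37098 / 470.69 = 78.815 °C

T_out = 78.8 °C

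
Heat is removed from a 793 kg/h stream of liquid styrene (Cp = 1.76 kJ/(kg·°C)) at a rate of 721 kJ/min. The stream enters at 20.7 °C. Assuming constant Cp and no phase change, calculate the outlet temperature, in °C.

T_out = -10.3 °C

Q = 721 kJ/min = 43260 kJ/h
ΔT = Q/(ṁ·Cp) = 43260/(793×1.76) = 30.996 K
T_out = 20.7 − 30.996 = -10.296 °C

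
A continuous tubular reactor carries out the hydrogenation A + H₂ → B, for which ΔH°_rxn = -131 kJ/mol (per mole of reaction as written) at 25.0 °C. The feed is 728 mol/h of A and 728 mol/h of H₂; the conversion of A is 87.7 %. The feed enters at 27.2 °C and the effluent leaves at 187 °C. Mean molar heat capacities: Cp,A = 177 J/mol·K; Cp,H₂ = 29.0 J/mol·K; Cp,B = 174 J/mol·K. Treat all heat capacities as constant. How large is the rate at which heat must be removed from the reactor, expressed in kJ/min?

Extent of reaction ξ = 0.877 × 728 = 638.46 mol/h
Reaction term: ξ·ΔH°_rxn = 638.46 × -131 = -83638 kJ/h
Sensible, feed 27.2→25 °C: -329.93 kJ/h
Outlet flows (mol/h): A 89.544, H₂ 89.544, B 638.46
Sensible, products 25→187 °C: 20985 kJ/h
Q = ΔH = -62983 kJ/h = -17.495 kW
Heat removed = 1049.7 kJ/min

Q_out = 1050 kJ/min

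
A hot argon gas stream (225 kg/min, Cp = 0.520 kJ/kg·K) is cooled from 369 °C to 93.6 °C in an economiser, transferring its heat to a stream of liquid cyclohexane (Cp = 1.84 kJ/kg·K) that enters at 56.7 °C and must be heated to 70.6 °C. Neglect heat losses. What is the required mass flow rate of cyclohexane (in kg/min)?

ṁ_c = 1260 kg/min

Heat released by hot stream: Q = 225 × 0.520 × (369 − 93.6) = 32222 kJ/min
Energy balance on cold side (adiabatic exchanger): Q = ṁ_c·Cp_c·(T_c,out − T_c,in)
ṁ_c = 32222 / [1.84 × (70.6 − 56.7)] = 1259.8 kg/min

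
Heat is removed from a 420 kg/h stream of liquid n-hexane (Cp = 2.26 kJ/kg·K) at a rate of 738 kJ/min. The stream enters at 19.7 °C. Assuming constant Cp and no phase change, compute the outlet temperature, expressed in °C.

T_out = -26.9 °C

Q = 738 kJ/min = 44280 kJ/h
ΔT = Q/(ṁ·Cp) = 44280/(420×2.26) = 46.65 K
T_out = 19.7 − 46.65 = -26.95 °C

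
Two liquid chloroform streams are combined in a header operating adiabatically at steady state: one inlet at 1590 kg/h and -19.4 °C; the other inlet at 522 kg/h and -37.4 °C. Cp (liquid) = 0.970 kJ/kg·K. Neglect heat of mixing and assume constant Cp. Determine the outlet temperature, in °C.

Adiabatic, steady state ⇒ Σ ṁᵢCp,ᵢ(T_out − Tᵢ) = 0
Σ ṁᵢCp,ᵢTᵢ = 1590×0.970×-19.4 + 522×0.970×-37.4 = -48858
Σ ṁᵢCp,ᵢ = 1590×0.970 + 522×0.970 = 2048.6
T_out = -48858 / 2048.6 = -23.849 °C

T_out = -23.8 °C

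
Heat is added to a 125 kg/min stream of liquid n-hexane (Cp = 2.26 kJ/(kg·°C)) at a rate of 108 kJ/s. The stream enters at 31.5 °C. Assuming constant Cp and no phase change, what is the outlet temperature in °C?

T_out = 54.4 °C

Q = 108 kJ/s = 6480 kJ/min
ΔT = Q/(ṁ·Cp) = 6480/(125×2.26) = 22.938 K
T_out = 31.5 + 22.938 = 54.438 °C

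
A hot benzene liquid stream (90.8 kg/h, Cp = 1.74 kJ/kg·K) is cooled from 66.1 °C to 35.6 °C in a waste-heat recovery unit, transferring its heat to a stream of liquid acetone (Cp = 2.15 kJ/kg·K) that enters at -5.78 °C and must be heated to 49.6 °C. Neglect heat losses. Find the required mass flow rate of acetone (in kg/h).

Heat released by hot stream: Q = 90.8 × 1.74 × (66.1 − 35.6) = 4818.8 kJ/h
Energy balance on cold side (adiabatic exchanger): Q = ṁ_c·Cp_c·(T_c,out − T_c,in)
ṁ_c = 4818.8 / [2.15 × (49.6 − -5.78)] = 40.471 kg/h

ṁ_c = 40.5 kg/h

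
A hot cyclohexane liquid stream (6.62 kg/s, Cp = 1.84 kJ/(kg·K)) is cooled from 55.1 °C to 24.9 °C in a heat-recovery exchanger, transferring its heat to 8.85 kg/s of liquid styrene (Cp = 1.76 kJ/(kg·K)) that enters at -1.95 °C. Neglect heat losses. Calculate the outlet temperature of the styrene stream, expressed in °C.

Heat released by hot stream: Q = 6.62 × 1.84 × (55.1 − 24.9) = 367.86 kJ/s
Energy balance on cold side (adiabatic exchanger): Q = ṁ_c·Cp_c·(T_c,out − T_c,in)
T_c,out = -1.95 + 367.86/(8.85 × 1.76) = 21.667 °C

T_c,out = 21.7 °C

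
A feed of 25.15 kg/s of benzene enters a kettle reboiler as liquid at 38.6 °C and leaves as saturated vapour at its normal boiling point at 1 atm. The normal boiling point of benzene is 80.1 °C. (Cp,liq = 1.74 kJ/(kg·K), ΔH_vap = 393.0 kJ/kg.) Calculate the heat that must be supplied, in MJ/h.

Q = 42100 MJ/h

liquid 38.6→80.1 °C: 72.21 kJ/kg
vaporisation at 80.1 °C: 393 kJ/kg
Δh = 72.21 + 393 = 465.21 kJ/kg
Q = ṁ·Δh = 25.15 kg/s × 465.21 kJ/kg = 11700 kJ/s
|Q| = 11700 kW = 42120 MJ/h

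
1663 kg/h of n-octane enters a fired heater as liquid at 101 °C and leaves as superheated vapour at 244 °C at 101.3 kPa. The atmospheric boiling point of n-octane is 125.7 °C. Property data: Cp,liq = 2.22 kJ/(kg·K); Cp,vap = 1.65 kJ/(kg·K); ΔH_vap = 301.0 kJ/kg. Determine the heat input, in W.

liquid 101→125.7 °C: 54.834 kJ/kg
vaporisation at 125.7 °C: 301 kJ/kg
vapour 125.7→244 °C: 195.19 kJ/kg
Δh = 54.834 + 301 + 195.19 = 551.03 kJ/kg
Q = ṁ·Δh = 1663 kg/h × 551.03 kJ/kg = 916360 kJ/h
|Q| = 254.54 kW = 254540 W

Q = 255000 W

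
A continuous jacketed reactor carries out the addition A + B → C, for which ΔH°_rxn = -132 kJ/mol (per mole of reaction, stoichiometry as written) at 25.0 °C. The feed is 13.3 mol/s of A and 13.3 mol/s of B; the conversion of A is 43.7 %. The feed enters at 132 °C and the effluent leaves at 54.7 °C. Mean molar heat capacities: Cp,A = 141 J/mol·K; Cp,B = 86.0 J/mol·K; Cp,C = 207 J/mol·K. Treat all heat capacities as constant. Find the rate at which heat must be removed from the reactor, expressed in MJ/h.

Extent of reaction ξ = 0.437 × 13.3 = 5.8121 mol/s
Reaction term: ξ·ΔH°_rxn = 5.8121 × -132 = -767.2 kJ/s
Sensible, feed 132→25 °C: -323.04 kJ/s
Outlet flows (mol/s): A 7.4879, B 7.4879, C 5.8121
Sensible, products 25→54.7 °C: 86.215 kJ/s
Q = ΔH = -1004 kJ/s = -1004 kW
Heat removed = 3614.5 MJ/h

Q_out = 3610 MJ/h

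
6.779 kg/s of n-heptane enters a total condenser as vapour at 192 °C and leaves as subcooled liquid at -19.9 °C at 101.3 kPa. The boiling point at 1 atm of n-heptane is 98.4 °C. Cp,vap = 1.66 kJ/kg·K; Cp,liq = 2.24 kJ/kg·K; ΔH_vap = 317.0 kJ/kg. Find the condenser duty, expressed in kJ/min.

vapour 192→98.4 °C: -155.38 kJ/kg
condensation at 98.4 °C: -317 kJ/kg
liquid 98.4→-19.9 °C: -264.99 kJ/kg
Δh = -155.38 + -317 + -264.99 = -737.37 kJ/kg
Q = ṁ·Δh = 6.779 kg/s × -737.37 kJ/kg = -4998.6 kJ/s
|Q| = 4998.6 kW = 299920 kJ/min

Q_c = 300000 kJ/min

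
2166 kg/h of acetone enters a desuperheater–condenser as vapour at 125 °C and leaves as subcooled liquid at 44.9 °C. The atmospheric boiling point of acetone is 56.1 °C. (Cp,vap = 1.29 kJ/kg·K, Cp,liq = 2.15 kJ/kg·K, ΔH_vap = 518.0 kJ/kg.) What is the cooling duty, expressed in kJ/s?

vapour 125→56.1 °C: -88.881 kJ/kg
condensation at 56.1 °C: -518 kJ/kg
liquid 56.1→44.9 °C: -24.08 kJ/kg
Δh = -88.881 + -518 + -24.08 = -630.96 kJ/kg
Q = ṁ·Δh = 2166 kg/h × -630.96 kJ/kg = -1.3667e+06 kJ/h
|Q| = 379.63 kW

Q_c = 380 kJ/s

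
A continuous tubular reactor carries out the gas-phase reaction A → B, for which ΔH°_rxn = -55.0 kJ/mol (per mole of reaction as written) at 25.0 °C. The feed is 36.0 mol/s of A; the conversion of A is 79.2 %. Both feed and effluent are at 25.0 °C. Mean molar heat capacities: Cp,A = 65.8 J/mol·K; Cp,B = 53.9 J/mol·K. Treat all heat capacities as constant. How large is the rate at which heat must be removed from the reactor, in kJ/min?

Q_out = 94100 kJ/min

Extent of reaction ξ = 0.792 × 36.0 = 28.512 mol/s
Reaction term: ξ·ΔH°_rxn = 28.512 × -55.0 = -1568.2 kJ/s
Q = ΔH = -1568.2 kJ/s = -1568.2 kW
Heat removed = 94090 kJ/min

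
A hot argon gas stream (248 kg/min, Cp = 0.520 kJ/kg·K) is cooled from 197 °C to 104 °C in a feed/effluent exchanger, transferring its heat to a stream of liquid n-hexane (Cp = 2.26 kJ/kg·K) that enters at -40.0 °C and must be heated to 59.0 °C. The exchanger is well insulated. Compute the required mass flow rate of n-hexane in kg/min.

Heat released by hot stream: Q = 248 × 0.520 × (197 − 104) = 11993 kJ/min
Energy balance on cold side (adiabatic exchanger): Q = ṁ_c·Cp_c·(T_c,out − T_c,in)
ṁ_c = 11993 / [2.26 × (59.0 − -40.0)] = 53.604 kg/min

ṁ_c = 53.6 kg/min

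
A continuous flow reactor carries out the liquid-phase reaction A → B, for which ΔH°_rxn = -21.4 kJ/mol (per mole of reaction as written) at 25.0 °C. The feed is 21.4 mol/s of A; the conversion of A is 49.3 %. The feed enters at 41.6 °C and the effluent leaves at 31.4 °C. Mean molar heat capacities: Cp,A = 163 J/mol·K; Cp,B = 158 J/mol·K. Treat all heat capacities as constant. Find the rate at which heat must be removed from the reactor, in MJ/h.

Extent of reaction ξ = 0.493 × 21.4 = 10.55 mol/s
Reaction term: ξ·ΔH°_rxn = 10.55 × -21.4 = -225.77 kJ/s
Sensible, feed 41.6→25 °C: -57.904 kJ/s
Outlet flows (mol/s): A 10.85, B 10.55
Sensible, products 25→31.4 °C: 21.987 kJ/s
Q = ΔH = -261.69 kJ/s = -261.69 kW
Heat removed = 942.09 MJ/h

Q_out = 942 MJ/h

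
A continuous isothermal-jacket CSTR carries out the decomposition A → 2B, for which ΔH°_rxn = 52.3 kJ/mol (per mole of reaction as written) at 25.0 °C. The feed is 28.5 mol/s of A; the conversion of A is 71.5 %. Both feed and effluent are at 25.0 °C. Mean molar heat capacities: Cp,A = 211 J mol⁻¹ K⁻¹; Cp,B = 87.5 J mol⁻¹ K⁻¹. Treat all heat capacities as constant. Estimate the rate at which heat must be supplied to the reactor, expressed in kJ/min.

Q_in = 63900 kJ/min

Extent of reaction ξ = 0.715 × 28.5 = 20.377 mol/s
Reaction term: ξ·ΔH°_rxn = 20.377 × 52.3 = 1065.7 kJ/s
Q = ΔH = 1065.7 kJ/s = 1065.7 kW
Heat supplied = 63945 kJ/min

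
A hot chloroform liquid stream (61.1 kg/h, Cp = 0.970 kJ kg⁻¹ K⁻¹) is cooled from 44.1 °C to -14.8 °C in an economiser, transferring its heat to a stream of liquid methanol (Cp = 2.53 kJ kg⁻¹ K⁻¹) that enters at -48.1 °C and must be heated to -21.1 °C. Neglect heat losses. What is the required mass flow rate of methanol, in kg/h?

ṁ_c = 51.1 kg/h

Heat released by hot stream: Q = 61.1 × 0.970 × (44.1 − -14.8) = 3490.8 kJ/h
Energy balance on cold side (adiabatic exchanger): Q = ṁ_c·Cp_c·(T_c,out − T_c,in)
ṁ_c = 3490.8 / [2.53 × (-21.1 − -48.1)] = 51.103 kg/h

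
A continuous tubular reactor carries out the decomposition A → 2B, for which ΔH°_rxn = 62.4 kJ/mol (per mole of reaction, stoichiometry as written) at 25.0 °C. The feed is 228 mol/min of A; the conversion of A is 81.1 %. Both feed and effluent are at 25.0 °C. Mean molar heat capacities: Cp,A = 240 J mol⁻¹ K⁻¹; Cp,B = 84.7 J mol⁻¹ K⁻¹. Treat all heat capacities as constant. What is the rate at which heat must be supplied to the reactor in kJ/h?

Q_in = 692000 kJ/h

Extent of reaction ξ = 0.811 × 228 = 184.91 mol/min
Reaction term: ξ·ΔH°_rxn = 184.91 × 62.4 = 11538 kJ/min
Q = ΔH = 11538 kJ/min = 192.3 kW
Heat supplied = 692300 kJ/h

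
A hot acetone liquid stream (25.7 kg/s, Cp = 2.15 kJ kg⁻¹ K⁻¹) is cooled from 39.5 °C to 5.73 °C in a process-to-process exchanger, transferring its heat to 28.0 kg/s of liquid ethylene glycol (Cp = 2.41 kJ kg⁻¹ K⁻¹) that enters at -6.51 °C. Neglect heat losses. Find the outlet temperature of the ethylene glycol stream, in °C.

T_c,out = 21.1 °C

Heat released by hot stream: Q = 25.7 × 2.15 × (39.5 − 5.73) = 1866 kJ/s
Energy balance on cold side (adiabatic exchanger): Q = ṁ_c·Cp_c·(T_c,out − T_c,in)
T_c,out = -6.51 + 1866/(28.0 × 2.41) = 21.142 °C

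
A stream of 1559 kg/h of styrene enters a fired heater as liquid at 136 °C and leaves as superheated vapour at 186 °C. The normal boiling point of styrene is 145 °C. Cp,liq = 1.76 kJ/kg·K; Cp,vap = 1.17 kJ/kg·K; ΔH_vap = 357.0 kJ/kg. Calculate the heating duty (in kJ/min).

liquid 136→145 °C: 15.84 kJ/kg
vaporisation at 145 °C: 357 kJ/kg
vapour 145→186 °C: 47.97 kJ/kg
Δh = 15.84 + 357 + 47.97 = 420.81 kJ/kg
Q = ṁ·Δh = 1559 kg/h × 420.81 kJ/kg = 656040 kJ/h
|Q| = 182.23 kW = 10934 kJ/min

Q = 10900 kJ/min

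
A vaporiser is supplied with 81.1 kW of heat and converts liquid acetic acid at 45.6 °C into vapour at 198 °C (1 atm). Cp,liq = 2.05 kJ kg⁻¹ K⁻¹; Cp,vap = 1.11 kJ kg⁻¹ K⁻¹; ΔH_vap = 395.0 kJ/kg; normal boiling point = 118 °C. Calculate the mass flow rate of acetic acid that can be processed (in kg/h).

Δh = 2.05×(118−45.6) + 395.0 + 1.11×(198−118) = 632.22 kJ/kg
Q = 81.1 kW = 81.1 kJ/s = 291960 kJ/h
ṁ = Q/Δh = 291960 / 632.22 = 461.8 kg/h

ṁ = 462 kg/h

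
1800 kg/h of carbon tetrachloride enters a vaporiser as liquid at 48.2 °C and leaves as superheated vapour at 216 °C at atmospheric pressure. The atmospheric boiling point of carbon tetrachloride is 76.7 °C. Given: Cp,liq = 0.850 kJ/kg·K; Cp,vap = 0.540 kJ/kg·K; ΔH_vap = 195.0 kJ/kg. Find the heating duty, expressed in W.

liquid 48.2→76.7 °C: 24.225 kJ/kg
vaporisation at 76.7 °C: 195 kJ/kg
vapour 76.7→216 °C: 75.222 kJ/kg
Δh = 24.225 + 195 + 75.222 = 294.45 kJ/kg
Q = ṁ·Δh = 1800 kg/h × 294.45 kJ/kg = 530000 kJ/h
|Q| = 147.22 kW = 147220 W

Q = 147000 W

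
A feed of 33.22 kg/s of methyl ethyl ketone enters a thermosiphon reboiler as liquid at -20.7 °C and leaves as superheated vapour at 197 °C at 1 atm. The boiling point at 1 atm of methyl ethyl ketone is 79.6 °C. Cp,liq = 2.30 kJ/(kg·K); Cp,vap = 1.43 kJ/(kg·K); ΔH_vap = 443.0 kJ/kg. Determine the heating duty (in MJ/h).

liquid -20.7→79.6 °C: 230.69 kJ/kg
vaporisation at 79.6 °C: 443 kJ/kg
vapour 79.6→197 °C: 167.88 kJ/kg
Δh = 230.69 + 443 + 167.88 = 841.57 kJ/kg
Q = ṁ·Δh = 33.22 kg/s × 841.57 kJ/kg = 27957 kJ/s
|Q| = 27957 kW = 100650 MJ/h

Q = 101000 MJ/h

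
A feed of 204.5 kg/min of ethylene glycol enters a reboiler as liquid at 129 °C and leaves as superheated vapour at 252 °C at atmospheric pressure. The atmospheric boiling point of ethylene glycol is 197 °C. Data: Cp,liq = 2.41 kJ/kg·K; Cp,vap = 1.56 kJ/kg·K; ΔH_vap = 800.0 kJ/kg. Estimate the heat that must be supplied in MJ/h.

Q = 12900 MJ/h

liquid 129→197 °C: 163.88 kJ/kg
vaporisation at 197 °C: 800 kJ/kg
vapour 197→252 °C: 85.8 kJ/kg
Δh = 163.88 + 800 + 85.8 = 1049.7 kJ/kg
Q = ṁ·Δh = 204.5 kg/min × 1049.7 kJ/kg = 214660 kJ/min
|Q| = 3577.7 kW = 12880 MJ/h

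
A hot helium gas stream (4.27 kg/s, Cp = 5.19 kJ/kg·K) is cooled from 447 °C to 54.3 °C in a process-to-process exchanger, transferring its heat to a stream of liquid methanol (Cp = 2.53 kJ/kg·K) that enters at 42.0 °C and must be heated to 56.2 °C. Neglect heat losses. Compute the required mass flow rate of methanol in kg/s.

ṁ_c = 242 kg/s

Heat released by hot stream: Q = 4.27 × 5.19 × (447 − 54.3) = 8702.7 kJ/s
Energy balance on cold side (adiabatic exchanger): Q = ṁ_c·Cp_c·(T_c,out − T_c,in)
ṁ_c = 8702.7 / [2.53 × (56.2 − 42.0)] = 242.24 kg/s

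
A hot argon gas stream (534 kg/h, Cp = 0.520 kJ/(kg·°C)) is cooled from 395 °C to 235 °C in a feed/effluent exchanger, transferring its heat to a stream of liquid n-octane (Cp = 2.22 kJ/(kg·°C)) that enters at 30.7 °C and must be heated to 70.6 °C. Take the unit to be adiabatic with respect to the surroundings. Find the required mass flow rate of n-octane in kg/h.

Heat released by hot stream: Q = 534 × 0.520 × (395 − 235) = 44429 kJ/h
Energy balance on cold side (adiabatic exchanger): Q = ṁ_c·Cp_c·(T_c,out − T_c,in)
ṁ_c = 44429 / [2.22 × (70.6 − 30.7)] = 501.58 kg/h

ṁ_c = 502 kg/h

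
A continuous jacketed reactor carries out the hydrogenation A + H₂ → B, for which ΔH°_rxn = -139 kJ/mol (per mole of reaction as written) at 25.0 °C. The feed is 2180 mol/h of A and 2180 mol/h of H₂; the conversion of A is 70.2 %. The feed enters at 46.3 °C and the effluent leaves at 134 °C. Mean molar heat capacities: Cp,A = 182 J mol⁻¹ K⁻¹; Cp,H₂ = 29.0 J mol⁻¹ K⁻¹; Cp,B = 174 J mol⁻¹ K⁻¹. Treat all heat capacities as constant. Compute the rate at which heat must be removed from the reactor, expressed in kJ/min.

Extent of reaction ξ = 0.702 × 2180 = 1530.4 mol/h
Reaction term: ξ·ΔH°_rxn = 1530.4 × -139 = -212720 kJ/h
Sensible, feed 46.3→25 °C: -9797.6 kJ/h
Outlet flows (mol/h): A 649.64, H₂ 649.64, B 1530.4
Sensible, products 25→134 °C: 43966 kJ/h
Q = ΔH = -178550 kJ/h = -49.598 kW
Heat removed = 2975.9 kJ/min

Q_out = 2980 kJ/min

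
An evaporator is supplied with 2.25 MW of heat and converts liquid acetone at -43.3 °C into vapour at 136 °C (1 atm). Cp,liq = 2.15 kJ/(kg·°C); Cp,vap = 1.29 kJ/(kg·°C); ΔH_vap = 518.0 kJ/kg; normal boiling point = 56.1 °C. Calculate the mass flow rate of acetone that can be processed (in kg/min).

ṁ = 162 kg/min

Δh = 2.15×(56.1−-43.3) + 518.0 + 1.29×(136−56.1) = 834.78 kJ/kg
Q = 2.25 MW = 2250 kJ/s = 135000 kJ/min
ṁ = Q/Δh = 135000 / 834.78 = 161.72 kg/min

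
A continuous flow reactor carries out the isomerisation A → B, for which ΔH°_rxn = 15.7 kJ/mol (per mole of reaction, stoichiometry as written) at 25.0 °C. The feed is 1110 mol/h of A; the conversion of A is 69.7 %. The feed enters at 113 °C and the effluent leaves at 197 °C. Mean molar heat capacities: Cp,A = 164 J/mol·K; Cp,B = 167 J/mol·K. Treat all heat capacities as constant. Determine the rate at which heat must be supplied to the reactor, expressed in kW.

Q_in = 7.73 kW

Extent of reaction ξ = 0.697 × 1110 = 773.67 mol/h
Reaction term: ξ·ΔH°_rxn = 773.67 × 15.7 = 12147 kJ/h
Sensible, feed 113→25 °C: -16020 kJ/h
Outlet flows (mol/h): A 336.33, B 773.67
Sensible, products 25→197 °C: 31710 kJ/h
Q = ΔH = 27837 kJ/h = 7.7326 kW
Heat supplied = 7.7326 kW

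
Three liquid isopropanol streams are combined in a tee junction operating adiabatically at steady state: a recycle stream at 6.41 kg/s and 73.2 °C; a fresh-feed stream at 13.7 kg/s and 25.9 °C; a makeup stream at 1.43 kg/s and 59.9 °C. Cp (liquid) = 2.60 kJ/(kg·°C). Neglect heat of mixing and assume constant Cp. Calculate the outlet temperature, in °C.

T_out = 42.2 °C

Energy balance with Q = 0: Σ ṁᵢCp,ᵢ(T_out − Tᵢ) = 0
Σ ṁᵢCp,ᵢTᵢ = 6.41×2.60×73.2 + 13.7×2.60×25.9 + 1.43×2.60×59.9 = 2365.2
Σ ṁᵢCp,ᵢ = 6.41×2.60 + 13.7×2.60 + 1.43×2.60 = 56.004
T_out = 2365.2 / 56.004 = 42.233 °C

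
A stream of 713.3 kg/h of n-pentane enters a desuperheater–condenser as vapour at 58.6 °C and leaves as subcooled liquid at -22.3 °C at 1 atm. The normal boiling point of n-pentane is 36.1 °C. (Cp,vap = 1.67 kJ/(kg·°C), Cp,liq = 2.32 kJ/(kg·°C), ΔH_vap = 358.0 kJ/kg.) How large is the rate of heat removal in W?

vapour 58.6→36.1 °C: -37.575 kJ/kg
condensation at 36.1 °C: -358 kJ/kg
liquid 36.1→-22.3 °C: -135.49 kJ/kg
Δh = -37.575 + -358 + -135.49 = -531.06 kJ/kg
Q = ṁ·Δh = 713.3 kg/h × -531.06 kJ/kg = -378810 kJ/h
|Q| = 105.22 kW = 105220 W

Q_c = 105000 W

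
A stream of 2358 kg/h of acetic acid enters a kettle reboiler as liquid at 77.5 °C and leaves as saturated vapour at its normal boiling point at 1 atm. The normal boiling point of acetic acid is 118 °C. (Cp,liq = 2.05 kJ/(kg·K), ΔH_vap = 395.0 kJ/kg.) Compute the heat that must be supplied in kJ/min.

Q = 18800 kJ/min

liquid 77.5→118 °C: 83.025 kJ/kg
vaporisation at 118 °C: 395 kJ/kg
Δh = 83.025 + 395 = 478.02 kJ/kg
Q = ṁ·Δh = 2358 kg/h × 478.02 kJ/kg = 1.1272e+06 kJ/h
|Q| = 313.11 kW = 18786 kJ/min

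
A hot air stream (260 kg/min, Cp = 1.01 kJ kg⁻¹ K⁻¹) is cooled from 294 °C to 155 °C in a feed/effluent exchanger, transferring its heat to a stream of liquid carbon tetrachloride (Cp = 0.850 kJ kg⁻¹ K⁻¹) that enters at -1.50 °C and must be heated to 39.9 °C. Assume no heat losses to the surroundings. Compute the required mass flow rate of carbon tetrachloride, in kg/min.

Heat released by hot stream: Q = 260 × 1.01 × (294 − 155) = 36501 kJ/min
Energy balance on cold side (adiabatic exchanger): Q = ṁ_c·Cp_c·(T_c,out − T_c,in)
ṁ_c = 36501 / [0.850 × (39.9 − -1.50)] = 1037.3 kg/min

ṁ_c = 1040 kg/min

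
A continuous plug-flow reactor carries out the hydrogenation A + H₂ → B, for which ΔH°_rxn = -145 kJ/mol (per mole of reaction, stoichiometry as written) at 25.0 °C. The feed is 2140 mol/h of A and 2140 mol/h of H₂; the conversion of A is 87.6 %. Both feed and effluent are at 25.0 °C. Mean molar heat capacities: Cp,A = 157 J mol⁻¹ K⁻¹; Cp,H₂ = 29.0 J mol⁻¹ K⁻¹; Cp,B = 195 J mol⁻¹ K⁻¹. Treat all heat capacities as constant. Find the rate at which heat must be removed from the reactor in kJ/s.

Extent of reaction ξ = 0.876 × 2140 = 1874.6 mol/h
Reaction term: ξ·ΔH°_rxn = 1874.6 × -145 = -271820 kJ/h
Q = ΔH = -271820 kJ/h = -75.506 kW
Heat removed = 75.506 kJ/s

Q_out = 75.5 kJ/s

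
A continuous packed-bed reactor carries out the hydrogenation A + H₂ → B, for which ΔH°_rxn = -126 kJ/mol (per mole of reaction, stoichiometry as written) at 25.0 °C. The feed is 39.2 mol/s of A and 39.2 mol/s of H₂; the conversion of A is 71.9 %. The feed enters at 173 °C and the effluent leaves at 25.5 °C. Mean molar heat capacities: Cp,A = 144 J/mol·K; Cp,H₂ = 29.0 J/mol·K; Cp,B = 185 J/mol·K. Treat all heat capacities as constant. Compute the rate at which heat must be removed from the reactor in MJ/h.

Extent of reaction ξ = 0.719 × 39.2 = 28.185 mol/s
Reaction term: ξ·ΔH°_rxn = 28.185 × -126 = -3551.3 kJ/s
Sensible, feed 173→25 °C: -1003.7 kJ/s
Outlet flows (mol/s): A 11.015, H₂ 11.015, B 28.185
Sensible, products 25→25.5 °C: 3.5599 kJ/s
Q = ΔH = -4551.4 kJ/s = -4551.4 kW
Heat removed = 16385 MJ/h

Q_out = 16400 MJ/h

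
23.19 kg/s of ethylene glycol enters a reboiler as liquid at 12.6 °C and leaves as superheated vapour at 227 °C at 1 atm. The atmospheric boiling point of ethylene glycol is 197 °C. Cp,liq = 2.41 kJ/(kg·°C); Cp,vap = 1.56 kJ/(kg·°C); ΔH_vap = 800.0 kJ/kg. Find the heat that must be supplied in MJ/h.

Q = 108000 MJ/h

liquid 12.6→197 °C: 444.4 kJ/kg
vaporisation at 197 °C: 800 kJ/kg
vapour 197→227 °C: 46.8 kJ/kg
Δh = 444.4 + 800 + 46.8 = 1291.2 kJ/kg
Q = ṁ·Δh = 23.19 kg/s × 1291.2 kJ/kg = 29943 kJ/s
|Q| = 29943 kW = 107790 MJ/h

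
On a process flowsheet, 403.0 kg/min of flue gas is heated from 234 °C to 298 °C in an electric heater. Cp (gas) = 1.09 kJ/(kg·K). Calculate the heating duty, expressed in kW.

Q = ṁ·Cp·ΔT = 403.0 × 1.09 × (298 − 234) = 28113 kJ/min
Converting: 28113 / 60 s = 468.55 kW

Q = 469 kW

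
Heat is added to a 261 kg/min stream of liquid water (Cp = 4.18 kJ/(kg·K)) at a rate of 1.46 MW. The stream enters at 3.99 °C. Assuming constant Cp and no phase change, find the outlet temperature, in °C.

T_out = 84.3 °C

Q = 1.46 MW = 87600 kJ/min
ΔT = Q/(ṁ·Cp) = 87600/(261×4.18) = 80.295 K
T_out = 3.99 + 80.295 = 84.285 °C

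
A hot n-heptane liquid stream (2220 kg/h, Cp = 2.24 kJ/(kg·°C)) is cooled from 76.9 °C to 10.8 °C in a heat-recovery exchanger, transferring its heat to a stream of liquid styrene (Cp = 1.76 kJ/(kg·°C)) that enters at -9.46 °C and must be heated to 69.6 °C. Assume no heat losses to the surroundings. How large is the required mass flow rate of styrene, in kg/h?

ṁ_c = 2360 kg/h

Heat released by hot stream: Q = 2220 × 2.24 × (76.9 − 10.8) = 328700 kJ/h
Energy balance on cold side (adiabatic exchanger): Q = ṁ_c·Cp_c·(T_c,out − T_c,in)
ṁ_c = 328700 / [1.76 × (69.6 − -9.46)] = 2362.3 kg/h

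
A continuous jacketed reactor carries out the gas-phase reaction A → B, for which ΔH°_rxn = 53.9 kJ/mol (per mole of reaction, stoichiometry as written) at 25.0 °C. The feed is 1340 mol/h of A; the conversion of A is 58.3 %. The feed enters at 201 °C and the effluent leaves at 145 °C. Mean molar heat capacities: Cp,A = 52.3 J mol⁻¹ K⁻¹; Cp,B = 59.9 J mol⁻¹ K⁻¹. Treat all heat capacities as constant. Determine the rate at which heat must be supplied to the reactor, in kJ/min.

Q_in = 648 kJ/min

Extent of reaction ξ = 0.583 × 1340 = 781.22 mol/h
Reaction term: ξ·ΔH°_rxn = 781.22 × 53.9 = 42108 kJ/h
Sensible, feed 201→25 °C: -12334 kJ/h
Outlet flows (mol/h): A 558.78, B 781.22
Sensible, products 25→145 °C: 9122.3 kJ/h
Q = ΔH = 38896 kJ/h = 10.804 kW
Heat supplied = 648.26 kJ/min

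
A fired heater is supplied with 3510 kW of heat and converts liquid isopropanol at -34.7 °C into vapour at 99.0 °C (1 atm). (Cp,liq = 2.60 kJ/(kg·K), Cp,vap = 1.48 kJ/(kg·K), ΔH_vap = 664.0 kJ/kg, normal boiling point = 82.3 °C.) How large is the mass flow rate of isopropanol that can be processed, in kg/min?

Δh = 2.60×(82.3−-34.7) + 664.0 + 1.48×(99.0−82.3) = 992.92 kJ/kg
Q = 3510 kW = 3510 kJ/s = 210600 kJ/min
ṁ = Q/Δh = 210600 / 992.92 = 212.1 kg/min

ṁ = 212 kg/min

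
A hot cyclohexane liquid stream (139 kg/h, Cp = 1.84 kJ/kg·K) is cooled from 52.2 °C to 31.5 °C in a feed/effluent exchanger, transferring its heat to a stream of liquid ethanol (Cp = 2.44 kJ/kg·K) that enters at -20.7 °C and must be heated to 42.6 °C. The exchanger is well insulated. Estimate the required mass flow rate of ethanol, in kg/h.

Heat released by hot stream: Q = 139 × 1.84 × (52.2 − 31.5) = 5294.2 kJ/h
Energy balance on cold side (adiabatic exchanger): Q = ṁ_c·Cp_c·(T_c,out − T_c,in)
ṁ_c = 5294.2 / [2.44 × (42.6 − -20.7)] = 34.278 kg/h

ṁ_c = 34.3 kg/h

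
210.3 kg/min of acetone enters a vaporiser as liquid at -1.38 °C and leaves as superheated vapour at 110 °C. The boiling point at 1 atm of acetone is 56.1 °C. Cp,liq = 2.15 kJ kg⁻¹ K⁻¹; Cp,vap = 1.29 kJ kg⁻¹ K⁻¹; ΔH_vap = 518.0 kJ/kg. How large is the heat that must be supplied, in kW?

liquid -1.38→56.1 °C: 123.58 kJ/kg
vaporisation at 56.1 °C: 518 kJ/kg
vapour 56.1→110 °C: 69.531 kJ/kg
Δh = 123.58 + 518 + 69.531 = 711.11 kJ/kg
Q = ṁ·Δh = 210.3 kg/min × 711.11 kJ/kg = 149550 kJ/min
|Q| = 2492.5 kW

Q = 2490 kW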